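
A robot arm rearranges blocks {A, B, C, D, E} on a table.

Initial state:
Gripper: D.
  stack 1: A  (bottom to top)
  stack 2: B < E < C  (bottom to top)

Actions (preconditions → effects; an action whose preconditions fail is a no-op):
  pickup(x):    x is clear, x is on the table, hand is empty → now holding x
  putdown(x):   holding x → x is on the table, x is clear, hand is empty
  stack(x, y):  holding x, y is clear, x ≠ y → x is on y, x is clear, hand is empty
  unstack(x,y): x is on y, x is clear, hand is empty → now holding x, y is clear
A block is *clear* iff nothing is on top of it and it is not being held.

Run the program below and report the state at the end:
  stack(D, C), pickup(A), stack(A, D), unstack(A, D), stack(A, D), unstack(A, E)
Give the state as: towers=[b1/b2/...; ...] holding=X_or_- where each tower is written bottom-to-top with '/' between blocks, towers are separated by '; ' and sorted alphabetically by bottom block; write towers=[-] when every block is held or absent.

towers=[B/E/C/D/A] holding=-

step 1 (stack(D, C)): towers=[A; B/E/C/D] holding=-
step 2 (pickup(A)): towers=[B/E/C/D] holding=A
step 3 (stack(A, D)): towers=[B/E/C/D/A] holding=-
step 4 (unstack(A, D)): towers=[B/E/C/D] holding=A
step 5 (stack(A, D)): towers=[B/E/C/D/A] holding=-
step 6 (unstack(A, E)) [no-op]: towers=[B/E/C/D/A] holding=-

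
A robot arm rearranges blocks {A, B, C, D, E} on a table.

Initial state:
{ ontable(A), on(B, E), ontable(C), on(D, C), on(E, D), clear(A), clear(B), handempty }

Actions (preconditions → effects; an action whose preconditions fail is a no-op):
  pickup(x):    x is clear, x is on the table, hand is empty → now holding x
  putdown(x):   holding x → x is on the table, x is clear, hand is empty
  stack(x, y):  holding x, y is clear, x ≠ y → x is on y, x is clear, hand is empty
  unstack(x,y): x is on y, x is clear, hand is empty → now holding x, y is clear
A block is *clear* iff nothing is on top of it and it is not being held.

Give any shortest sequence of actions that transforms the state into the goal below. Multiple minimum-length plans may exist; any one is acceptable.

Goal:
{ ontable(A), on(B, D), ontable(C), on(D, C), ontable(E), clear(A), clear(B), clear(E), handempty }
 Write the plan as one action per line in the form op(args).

unstack(B, E)
putdown(B)
unstack(E, D)
putdown(E)
pickup(B)
stack(B, D)

step 1 (unstack(B, E)): towers=[A; C/D/E] holding=B
step 2 (putdown(B)): towers=[A; B; C/D/E] holding=-
step 3 (unstack(E, D)): towers=[A; B; C/D] holding=E
step 4 (putdown(E)): towers=[A; B; C/D; E] holding=-
step 5 (pickup(B)): towers=[A; C/D; E] holding=B
step 6 (stack(B, D)): towers=[A; C/D/B; E] holding=-
goal check: towers=[A; C/D/B; E] holding=- — reached (length 6, optimal by BFS)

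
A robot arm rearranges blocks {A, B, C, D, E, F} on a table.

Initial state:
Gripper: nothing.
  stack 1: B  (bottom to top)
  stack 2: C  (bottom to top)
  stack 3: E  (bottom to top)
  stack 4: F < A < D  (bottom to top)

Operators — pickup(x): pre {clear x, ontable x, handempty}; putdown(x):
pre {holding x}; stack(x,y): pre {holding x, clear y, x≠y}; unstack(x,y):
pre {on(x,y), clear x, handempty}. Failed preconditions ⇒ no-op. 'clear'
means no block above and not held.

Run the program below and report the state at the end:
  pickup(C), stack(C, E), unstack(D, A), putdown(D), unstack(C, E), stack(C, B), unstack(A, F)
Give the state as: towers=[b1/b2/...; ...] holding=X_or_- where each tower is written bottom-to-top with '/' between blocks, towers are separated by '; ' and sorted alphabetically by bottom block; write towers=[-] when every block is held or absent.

step 1 (pickup(C)): towers=[B; E; F/A/D] holding=C
step 2 (stack(C, E)): towers=[B; E/C; F/A/D] holding=-
step 3 (unstack(D, A)): towers=[B; E/C; F/A] holding=D
step 4 (putdown(D)): towers=[B; D; E/C; F/A] holding=-
step 5 (unstack(C, E)): towers=[B; D; E; F/A] holding=C
step 6 (stack(C, B)): towers=[B/C; D; E; F/A] holding=-
step 7 (unstack(A, F)): towers=[B/C; D; E; F] holding=A

towers=[B/C; D; E; F] holding=A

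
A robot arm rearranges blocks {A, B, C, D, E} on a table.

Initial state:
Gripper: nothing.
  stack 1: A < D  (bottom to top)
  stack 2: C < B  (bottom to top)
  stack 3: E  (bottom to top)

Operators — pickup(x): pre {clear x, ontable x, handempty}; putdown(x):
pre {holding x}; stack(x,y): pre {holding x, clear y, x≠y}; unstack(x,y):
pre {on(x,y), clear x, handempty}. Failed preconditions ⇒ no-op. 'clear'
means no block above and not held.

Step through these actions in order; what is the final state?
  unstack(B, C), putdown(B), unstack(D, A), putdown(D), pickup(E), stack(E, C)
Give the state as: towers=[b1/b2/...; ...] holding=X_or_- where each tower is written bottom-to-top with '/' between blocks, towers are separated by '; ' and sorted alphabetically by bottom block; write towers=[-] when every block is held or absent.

step 1 (unstack(B, C)): towers=[A/D; C; E] holding=B
step 2 (putdown(B)): towers=[A/D; B; C; E] holding=-
step 3 (unstack(D, A)): towers=[A; B; C; E] holding=D
step 4 (putdown(D)): towers=[A; B; C; D; E] holding=-
step 5 (pickup(E)): towers=[A; B; C; D] holding=E
step 6 (stack(E, C)): towers=[A; B; C/E; D] holding=-

towers=[A; B; C/E; D] holding=-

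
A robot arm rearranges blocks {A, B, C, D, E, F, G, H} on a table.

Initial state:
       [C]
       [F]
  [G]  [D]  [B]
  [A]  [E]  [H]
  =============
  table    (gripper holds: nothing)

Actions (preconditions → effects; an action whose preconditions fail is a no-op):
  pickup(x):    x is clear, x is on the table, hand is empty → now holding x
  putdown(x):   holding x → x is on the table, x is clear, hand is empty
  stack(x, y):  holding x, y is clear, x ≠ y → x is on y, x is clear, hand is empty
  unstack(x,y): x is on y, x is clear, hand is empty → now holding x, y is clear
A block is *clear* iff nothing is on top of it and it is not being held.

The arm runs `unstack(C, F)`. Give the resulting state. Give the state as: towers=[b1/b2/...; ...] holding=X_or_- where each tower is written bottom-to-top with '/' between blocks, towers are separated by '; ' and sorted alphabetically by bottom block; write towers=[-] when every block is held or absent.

towers=[A/G; E/D/F; H/B] holding=C

before: towers=[A/G; E/D/F/C; H/B] holding=-
pre[unstack(C, F)]: on(C,F) ✓, clear(C) ✓, handempty ✓
all met → apply unstack(C, F)
after:  towers=[A/G; E/D/F; H/B] holding=C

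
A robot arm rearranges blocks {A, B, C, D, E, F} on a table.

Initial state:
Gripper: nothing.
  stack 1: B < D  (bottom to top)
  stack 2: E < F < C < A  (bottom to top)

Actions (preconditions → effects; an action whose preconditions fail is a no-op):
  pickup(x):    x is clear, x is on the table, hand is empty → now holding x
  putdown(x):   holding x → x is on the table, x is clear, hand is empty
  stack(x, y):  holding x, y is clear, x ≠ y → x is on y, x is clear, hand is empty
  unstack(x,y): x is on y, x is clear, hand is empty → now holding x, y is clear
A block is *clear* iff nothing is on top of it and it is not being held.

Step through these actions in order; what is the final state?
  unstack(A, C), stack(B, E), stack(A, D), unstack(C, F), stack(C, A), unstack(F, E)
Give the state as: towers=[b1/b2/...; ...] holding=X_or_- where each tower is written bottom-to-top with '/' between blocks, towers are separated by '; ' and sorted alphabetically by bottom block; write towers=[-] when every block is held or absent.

towers=[B/D/A/C; E] holding=F

step 1 (unstack(A, C)): towers=[B/D; E/F/C] holding=A
step 2 (stack(B, E)) [no-op]: towers=[B/D; E/F/C] holding=A
step 3 (stack(A, D)): towers=[B/D/A; E/F/C] holding=-
step 4 (unstack(C, F)): towers=[B/D/A; E/F] holding=C
step 5 (stack(C, A)): towers=[B/D/A/C; E/F] holding=-
step 6 (unstack(F, E)): towers=[B/D/A/C; E] holding=F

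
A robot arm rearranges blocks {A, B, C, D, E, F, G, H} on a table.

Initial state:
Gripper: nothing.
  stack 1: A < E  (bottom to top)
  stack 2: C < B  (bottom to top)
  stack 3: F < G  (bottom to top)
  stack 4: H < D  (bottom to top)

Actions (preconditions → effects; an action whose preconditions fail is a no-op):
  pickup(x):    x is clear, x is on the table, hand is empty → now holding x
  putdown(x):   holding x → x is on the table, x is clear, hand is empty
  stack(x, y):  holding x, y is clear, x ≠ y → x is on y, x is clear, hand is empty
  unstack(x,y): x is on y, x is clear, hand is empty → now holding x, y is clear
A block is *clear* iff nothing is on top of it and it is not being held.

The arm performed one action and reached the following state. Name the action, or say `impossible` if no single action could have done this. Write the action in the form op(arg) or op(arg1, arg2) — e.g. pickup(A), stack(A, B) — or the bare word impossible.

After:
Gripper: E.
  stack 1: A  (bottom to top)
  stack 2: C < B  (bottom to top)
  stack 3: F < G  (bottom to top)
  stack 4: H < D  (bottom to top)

target: towers=[A; C/B; F/G; H/D] holding=E
     unstack(G, F) → towers=[A/E; C/B; F; H/D] holding=G
     unstack(E, A) → towers=[A; C/B; F/G; H/D] holding=E  ← match
     unstack(B, C) → towers=[A/E; C; F/G; H/D] holding=B
     unstack(D, H) → towers=[A/E; C/B; F/G; H] holding=D

unstack(E, A)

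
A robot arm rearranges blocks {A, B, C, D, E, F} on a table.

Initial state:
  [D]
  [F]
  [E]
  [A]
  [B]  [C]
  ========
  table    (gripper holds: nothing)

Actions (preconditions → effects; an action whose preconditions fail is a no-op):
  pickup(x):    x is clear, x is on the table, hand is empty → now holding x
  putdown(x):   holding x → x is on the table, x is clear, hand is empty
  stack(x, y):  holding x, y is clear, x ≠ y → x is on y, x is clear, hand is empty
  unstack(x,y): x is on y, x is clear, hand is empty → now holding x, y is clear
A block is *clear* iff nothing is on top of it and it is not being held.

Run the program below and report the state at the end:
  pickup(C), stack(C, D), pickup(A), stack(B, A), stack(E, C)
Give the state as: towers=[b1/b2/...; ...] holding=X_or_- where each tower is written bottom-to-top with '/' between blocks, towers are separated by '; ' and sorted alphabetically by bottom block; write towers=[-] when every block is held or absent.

towers=[B/A/E/F/D/C] holding=-

step 1 (pickup(C)): towers=[B/A/E/F/D] holding=C
step 2 (stack(C, D)): towers=[B/A/E/F/D/C] holding=-
step 3 (pickup(A)) [no-op]: towers=[B/A/E/F/D/C] holding=-
step 4 (stack(B, A)) [no-op]: towers=[B/A/E/F/D/C] holding=-
step 5 (stack(E, C)) [no-op]: towers=[B/A/E/F/D/C] holding=-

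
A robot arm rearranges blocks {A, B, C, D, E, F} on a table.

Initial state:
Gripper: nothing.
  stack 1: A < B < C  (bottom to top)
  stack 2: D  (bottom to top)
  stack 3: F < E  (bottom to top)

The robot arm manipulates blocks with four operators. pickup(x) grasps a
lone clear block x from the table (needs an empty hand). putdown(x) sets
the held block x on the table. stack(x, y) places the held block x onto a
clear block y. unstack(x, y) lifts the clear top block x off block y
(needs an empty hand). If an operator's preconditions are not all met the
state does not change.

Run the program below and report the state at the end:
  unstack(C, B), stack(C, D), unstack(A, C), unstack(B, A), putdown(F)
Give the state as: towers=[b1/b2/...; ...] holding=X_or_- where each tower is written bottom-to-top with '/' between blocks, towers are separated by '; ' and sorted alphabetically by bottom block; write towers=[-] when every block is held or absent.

towers=[A; D/C; F/E] holding=B

step 1 (unstack(C, B)): towers=[A/B; D; F/E] holding=C
step 2 (stack(C, D)): towers=[A/B; D/C; F/E] holding=-
step 3 (unstack(A, C)) [no-op]: towers=[A/B; D/C; F/E] holding=-
step 4 (unstack(B, A)): towers=[A; D/C; F/E] holding=B
step 5 (putdown(F)) [no-op]: towers=[A; D/C; F/E] holding=B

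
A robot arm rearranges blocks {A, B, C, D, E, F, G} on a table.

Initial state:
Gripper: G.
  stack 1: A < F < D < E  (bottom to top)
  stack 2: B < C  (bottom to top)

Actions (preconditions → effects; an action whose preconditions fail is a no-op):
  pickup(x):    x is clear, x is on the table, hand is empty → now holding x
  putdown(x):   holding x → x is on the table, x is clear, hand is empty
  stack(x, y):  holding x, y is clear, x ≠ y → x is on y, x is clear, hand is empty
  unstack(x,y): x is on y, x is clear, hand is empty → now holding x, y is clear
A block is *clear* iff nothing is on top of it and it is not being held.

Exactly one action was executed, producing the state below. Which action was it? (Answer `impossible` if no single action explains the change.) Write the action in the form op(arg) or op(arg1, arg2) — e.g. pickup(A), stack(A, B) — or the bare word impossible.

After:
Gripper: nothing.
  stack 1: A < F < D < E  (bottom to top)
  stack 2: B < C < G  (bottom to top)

stack(G, C)

target: towers=[A/F/D/E; B/C/G] holding=-
        putdown(G) → towers=[A/F/D/E; B/C; G] holding=-
       stack(G, E) → towers=[A/F/D/E/G; B/C] holding=-
       stack(G, C) → towers=[A/F/D/E; B/C/G] holding=-  ← match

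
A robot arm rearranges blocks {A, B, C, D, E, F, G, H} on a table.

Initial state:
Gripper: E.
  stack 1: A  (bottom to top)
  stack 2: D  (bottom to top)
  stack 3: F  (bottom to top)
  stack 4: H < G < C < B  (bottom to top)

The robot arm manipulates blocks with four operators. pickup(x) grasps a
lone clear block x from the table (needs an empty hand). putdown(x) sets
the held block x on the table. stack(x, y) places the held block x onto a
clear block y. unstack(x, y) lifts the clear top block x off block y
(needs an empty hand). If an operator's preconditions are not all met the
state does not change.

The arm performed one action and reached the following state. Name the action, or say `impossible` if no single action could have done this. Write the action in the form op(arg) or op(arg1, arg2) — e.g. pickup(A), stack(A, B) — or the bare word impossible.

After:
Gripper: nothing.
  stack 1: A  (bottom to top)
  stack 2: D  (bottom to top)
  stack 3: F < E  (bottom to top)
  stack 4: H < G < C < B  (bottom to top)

target: towers=[A; D; F/E; H/G/C/B] holding=-
        putdown(E) → towers=[A; D; E; F; H/G/C/B] holding=-
       stack(E, A) → towers=[A/E; D; F; H/G/C/B] holding=-
       stack(E, B) → towers=[A; D; F; H/G/C/B/E] holding=-
       stack(E, F) → towers=[A; D; F/E; H/G/C/B] holding=-  ← match
       stack(E, D) → towers=[A; D/E; F; H/G/C/B] holding=-

stack(E, F)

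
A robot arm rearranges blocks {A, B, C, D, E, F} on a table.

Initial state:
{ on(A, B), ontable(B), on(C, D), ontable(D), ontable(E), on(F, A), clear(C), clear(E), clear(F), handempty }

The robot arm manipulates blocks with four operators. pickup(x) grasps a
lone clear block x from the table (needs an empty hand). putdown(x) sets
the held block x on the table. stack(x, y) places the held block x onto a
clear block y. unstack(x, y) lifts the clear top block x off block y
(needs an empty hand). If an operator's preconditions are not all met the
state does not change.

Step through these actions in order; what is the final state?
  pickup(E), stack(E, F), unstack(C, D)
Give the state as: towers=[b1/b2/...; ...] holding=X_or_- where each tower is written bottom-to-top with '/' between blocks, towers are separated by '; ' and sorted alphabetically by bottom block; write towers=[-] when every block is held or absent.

towers=[B/A/F/E; D] holding=C

step 1 (pickup(E)): towers=[B/A/F; D/C] holding=E
step 2 (stack(E, F)): towers=[B/A/F/E; D/C] holding=-
step 3 (unstack(C, D)): towers=[B/A/F/E; D] holding=C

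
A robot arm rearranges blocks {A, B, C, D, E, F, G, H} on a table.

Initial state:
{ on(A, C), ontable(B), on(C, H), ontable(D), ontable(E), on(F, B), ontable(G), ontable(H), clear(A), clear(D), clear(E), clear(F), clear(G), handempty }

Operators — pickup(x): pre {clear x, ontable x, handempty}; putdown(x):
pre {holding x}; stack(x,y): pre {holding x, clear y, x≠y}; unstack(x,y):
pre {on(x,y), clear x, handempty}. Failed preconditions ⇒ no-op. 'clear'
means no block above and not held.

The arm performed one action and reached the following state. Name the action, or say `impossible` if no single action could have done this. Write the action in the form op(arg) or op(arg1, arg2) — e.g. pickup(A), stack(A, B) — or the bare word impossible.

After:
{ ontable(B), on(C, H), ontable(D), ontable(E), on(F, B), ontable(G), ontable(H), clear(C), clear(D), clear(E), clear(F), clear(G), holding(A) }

unstack(A, C)

target: towers=[B/F; D; E; G; H/C] holding=A
         pickup(G) → towers=[B/F; D; E; H/C/A] holding=G
     unstack(A, C) → towers=[B/F; D; E; G; H/C] holding=A  ← match
         pickup(E) → towers=[B/F; D; G; H/C/A] holding=E
     unstack(F, B) → towers=[B; D; E; G; H/C/A] holding=F
         pickup(D) → towers=[B/F; E; G; H/C/A] holding=D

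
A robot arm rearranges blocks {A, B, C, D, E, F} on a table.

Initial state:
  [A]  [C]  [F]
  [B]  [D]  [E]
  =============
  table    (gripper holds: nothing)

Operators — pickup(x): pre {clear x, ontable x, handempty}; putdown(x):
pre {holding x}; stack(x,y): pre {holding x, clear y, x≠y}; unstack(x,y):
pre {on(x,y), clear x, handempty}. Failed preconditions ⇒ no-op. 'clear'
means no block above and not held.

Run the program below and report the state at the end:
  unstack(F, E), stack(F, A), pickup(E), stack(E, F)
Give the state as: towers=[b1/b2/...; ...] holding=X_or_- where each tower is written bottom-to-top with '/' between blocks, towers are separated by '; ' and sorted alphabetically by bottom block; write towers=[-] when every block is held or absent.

towers=[B/A/F/E; D/C] holding=-

step 1 (unstack(F, E)): towers=[B/A; D/C; E] holding=F
step 2 (stack(F, A)): towers=[B/A/F; D/C; E] holding=-
step 3 (pickup(E)): towers=[B/A/F; D/C] holding=E
step 4 (stack(E, F)): towers=[B/A/F/E; D/C] holding=-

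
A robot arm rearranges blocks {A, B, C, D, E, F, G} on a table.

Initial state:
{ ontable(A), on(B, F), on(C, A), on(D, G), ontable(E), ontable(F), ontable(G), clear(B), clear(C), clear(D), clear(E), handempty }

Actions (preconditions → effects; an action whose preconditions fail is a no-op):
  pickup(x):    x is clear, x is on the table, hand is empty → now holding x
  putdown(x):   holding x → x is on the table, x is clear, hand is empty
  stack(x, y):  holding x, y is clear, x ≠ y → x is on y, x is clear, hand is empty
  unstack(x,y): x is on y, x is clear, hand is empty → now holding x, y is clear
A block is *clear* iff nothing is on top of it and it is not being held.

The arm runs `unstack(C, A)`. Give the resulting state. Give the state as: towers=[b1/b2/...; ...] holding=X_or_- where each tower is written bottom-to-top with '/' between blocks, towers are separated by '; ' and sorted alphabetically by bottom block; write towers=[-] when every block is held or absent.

before: towers=[A/C; E; F/B; G/D] holding=-
pre[unstack(C, A)]: on(C,A) ✓, clear(C) ✓, handempty ✓
all met → apply unstack(C, A)
after:  towers=[A; E; F/B; G/D] holding=C

towers=[A; E; F/B; G/D] holding=C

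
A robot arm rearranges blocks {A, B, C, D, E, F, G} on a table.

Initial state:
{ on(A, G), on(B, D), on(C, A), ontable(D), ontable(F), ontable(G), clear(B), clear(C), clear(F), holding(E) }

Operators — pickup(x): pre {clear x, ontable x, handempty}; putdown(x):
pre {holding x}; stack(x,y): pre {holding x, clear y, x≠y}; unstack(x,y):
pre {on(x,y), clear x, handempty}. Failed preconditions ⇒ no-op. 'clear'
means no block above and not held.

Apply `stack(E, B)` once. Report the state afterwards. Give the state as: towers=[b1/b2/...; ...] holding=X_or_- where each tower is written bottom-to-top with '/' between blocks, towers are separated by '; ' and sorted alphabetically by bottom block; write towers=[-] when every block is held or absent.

towers=[D/B/E; F; G/A/C] holding=-

before: towers=[D/B; F; G/A/C] holding=E
pre[stack(E, B)]: holding(E) ok, clear(B) ok, E≠B ok
all met → apply stack(E, B)
after:  towers=[D/B/E; F; G/A/C] holding=-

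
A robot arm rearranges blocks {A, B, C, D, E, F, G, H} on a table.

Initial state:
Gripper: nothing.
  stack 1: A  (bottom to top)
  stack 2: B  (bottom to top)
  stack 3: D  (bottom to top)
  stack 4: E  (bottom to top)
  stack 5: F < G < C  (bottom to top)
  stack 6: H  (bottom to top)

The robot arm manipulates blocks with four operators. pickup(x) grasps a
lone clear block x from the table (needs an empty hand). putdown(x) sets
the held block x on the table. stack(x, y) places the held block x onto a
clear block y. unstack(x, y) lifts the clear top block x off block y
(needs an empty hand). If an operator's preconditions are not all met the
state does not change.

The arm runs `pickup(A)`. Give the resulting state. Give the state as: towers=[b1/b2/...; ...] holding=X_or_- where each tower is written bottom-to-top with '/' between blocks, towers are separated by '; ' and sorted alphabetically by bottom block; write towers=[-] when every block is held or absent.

before: towers=[A; B; D; E; F/G/C; H] holding=-
pre[pickup(A)]: clear(A) ok, ontable(A) ok, handempty ok
all met → apply pickup(A)
after:  towers=[B; D; E; F/G/C; H] holding=A

towers=[B; D; E; F/G/C; H] holding=A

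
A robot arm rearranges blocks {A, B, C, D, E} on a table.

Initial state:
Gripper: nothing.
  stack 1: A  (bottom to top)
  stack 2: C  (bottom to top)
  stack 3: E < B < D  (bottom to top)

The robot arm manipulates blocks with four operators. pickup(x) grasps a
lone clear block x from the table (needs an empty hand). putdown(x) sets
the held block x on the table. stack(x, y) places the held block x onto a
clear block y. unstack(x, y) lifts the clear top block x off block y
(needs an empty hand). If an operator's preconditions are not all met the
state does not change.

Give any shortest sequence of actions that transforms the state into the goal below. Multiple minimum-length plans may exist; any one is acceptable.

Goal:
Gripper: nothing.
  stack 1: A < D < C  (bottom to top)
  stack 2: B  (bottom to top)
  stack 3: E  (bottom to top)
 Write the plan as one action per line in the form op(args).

unstack(D, B)
stack(D, A)
unstack(B, E)
putdown(B)
pickup(C)
stack(C, D)

step 1 (unstack(D, B)): towers=[A; C; E/B] holding=D
step 2 (stack(D, A)): towers=[A/D; C; E/B] holding=-
step 3 (unstack(B, E)): towers=[A/D; C; E] holding=B
step 4 (putdown(B)): towers=[A/D; B; C; E] holding=-
step 5 (pickup(C)): towers=[A/D; B; E] holding=C
step 6 (stack(C, D)): towers=[A/D/C; B; E] holding=-
goal check: towers=[A/D/C; B; E] holding=- — reached (length 6, optimal by BFS)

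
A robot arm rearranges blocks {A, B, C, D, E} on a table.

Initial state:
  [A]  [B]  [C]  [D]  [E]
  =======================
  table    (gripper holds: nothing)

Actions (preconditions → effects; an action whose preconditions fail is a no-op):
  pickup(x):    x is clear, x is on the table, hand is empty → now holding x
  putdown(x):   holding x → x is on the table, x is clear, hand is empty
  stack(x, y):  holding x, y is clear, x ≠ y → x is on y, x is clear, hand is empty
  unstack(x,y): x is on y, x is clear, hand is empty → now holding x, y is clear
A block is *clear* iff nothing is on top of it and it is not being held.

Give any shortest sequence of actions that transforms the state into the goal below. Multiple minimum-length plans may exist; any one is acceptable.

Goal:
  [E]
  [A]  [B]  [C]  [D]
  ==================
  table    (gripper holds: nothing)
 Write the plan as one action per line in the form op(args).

step 1 (pickup(E)): towers=[A; B; C; D] holding=E
step 2 (stack(E, A)): towers=[A/E; B; C; D] holding=-
goal check: towers=[A/E; B; C; D] holding=- — reached (length 2, optimal by BFS)

pickup(E)
stack(E, A)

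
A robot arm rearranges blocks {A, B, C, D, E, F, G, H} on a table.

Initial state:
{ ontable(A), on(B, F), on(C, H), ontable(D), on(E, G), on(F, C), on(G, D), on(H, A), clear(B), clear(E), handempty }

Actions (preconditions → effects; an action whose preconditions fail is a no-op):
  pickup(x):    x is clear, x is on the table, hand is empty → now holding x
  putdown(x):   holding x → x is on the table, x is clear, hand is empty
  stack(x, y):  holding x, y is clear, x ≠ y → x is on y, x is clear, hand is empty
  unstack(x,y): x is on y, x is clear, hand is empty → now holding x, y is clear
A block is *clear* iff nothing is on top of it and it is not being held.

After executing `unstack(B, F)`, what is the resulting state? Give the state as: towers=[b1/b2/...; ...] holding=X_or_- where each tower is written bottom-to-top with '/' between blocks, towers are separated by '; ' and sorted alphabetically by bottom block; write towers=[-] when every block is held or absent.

before: towers=[A/H/C/F/B; D/G/E] holding=-
pre[unstack(B, F)]: on(B,F) ✓, clear(B) ✓, handempty ✓
all met → apply unstack(B, F)
after:  towers=[A/H/C/F; D/G/E] holding=B

towers=[A/H/C/F; D/G/E] holding=B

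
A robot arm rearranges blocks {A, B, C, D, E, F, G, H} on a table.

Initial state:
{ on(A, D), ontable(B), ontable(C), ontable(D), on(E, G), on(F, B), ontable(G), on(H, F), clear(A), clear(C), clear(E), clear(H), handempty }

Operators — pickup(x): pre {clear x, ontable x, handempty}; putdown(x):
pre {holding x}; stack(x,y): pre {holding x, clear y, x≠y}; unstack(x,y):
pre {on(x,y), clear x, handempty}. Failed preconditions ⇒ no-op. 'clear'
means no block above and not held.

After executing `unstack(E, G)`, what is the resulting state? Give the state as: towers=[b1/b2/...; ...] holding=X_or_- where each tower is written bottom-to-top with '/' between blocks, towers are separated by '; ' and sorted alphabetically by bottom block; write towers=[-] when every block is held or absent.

before: towers=[B/F/H; C; D/A; G/E] holding=-
pre[unstack(E, G)]: on(E,G) ok, clear(E) ok, handempty ok
all met → apply unstack(E, G)
after:  towers=[B/F/H; C; D/A; G] holding=E

towers=[B/F/H; C; D/A; G] holding=E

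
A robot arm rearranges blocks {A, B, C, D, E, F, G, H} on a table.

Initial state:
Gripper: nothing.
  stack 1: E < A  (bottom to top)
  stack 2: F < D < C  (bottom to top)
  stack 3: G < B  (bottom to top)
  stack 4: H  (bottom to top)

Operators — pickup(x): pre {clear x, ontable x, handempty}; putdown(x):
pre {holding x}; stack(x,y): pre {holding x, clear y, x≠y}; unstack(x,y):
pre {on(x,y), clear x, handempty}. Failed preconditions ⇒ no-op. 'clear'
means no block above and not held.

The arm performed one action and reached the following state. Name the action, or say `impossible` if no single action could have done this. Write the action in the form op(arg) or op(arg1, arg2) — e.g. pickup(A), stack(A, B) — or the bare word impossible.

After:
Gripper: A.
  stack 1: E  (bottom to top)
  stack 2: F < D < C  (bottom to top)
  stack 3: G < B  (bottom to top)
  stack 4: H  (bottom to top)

target: towers=[E; F/D/C; G/B; H] holding=A
     unstack(A, E) → towers=[E; F/D/C; G/B; H] holding=A  ← match
         pickup(H) → towers=[E/A; F/D/C; G/B] holding=H
     unstack(B, G) → towers=[E/A; F/D/C; G; H] holding=B
     unstack(C, D) → towers=[E/A; F/D; G/B; H] holding=C

unstack(A, E)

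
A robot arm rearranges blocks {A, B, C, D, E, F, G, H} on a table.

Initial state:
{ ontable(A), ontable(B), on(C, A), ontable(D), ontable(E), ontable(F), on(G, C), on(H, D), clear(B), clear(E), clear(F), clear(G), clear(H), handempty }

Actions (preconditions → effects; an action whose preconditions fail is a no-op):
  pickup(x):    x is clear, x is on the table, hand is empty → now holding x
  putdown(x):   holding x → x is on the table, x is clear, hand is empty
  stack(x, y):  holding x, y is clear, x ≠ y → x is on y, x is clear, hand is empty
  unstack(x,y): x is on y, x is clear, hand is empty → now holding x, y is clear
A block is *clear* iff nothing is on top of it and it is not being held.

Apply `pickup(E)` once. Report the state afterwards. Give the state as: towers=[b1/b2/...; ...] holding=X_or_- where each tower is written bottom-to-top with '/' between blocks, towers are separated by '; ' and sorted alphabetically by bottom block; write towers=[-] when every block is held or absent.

before: towers=[A/C/G; B; D/H; E; F] holding=-
pre[pickup(E)]: clear(E) ok, ontable(E) ok, handempty ok
all met → apply pickup(E)
after:  towers=[A/C/G; B; D/H; F] holding=E

towers=[A/C/G; B; D/H; F] holding=E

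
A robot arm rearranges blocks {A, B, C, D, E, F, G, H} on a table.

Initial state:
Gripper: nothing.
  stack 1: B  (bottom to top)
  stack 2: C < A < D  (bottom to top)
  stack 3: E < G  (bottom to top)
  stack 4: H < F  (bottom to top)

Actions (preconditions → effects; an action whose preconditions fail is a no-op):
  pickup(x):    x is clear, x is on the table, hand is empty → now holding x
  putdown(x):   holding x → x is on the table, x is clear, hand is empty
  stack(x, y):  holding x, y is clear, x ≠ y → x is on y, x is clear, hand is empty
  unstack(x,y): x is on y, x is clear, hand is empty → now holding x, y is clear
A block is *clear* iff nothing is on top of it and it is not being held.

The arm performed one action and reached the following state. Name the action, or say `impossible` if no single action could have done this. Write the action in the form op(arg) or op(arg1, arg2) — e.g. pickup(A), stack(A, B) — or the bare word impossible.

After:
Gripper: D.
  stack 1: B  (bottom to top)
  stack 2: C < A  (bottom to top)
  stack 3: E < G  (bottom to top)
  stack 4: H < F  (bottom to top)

unstack(D, A)

target: towers=[B; C/A; E/G; H/F] holding=D
     unstack(G, E) → towers=[B; C/A/D; E; H/F] holding=G
         pickup(B) → towers=[C/A/D; E/G; H/F] holding=B
     unstack(F, H) → towers=[B; C/A/D; E/G; H] holding=F
     unstack(D, A) → towers=[B; C/A; E/G; H/F] holding=D  ← match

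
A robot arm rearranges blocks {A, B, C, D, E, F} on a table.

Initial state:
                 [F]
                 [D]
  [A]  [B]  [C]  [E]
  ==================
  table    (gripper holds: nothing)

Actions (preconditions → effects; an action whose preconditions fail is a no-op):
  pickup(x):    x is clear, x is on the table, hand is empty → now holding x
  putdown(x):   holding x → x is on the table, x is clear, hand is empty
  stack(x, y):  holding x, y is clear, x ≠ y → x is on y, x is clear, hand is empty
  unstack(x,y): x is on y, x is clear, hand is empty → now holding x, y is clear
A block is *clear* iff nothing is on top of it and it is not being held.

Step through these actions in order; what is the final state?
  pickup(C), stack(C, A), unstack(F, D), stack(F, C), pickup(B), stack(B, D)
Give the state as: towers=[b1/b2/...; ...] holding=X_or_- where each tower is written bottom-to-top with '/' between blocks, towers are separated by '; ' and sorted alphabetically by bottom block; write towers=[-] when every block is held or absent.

step 1 (pickup(C)): towers=[A; B; E/D/F] holding=C
step 2 (stack(C, A)): towers=[A/C; B; E/D/F] holding=-
step 3 (unstack(F, D)): towers=[A/C; B; E/D] holding=F
step 4 (stack(F, C)): towers=[A/C/F; B; E/D] holding=-
step 5 (pickup(B)): towers=[A/C/F; E/D] holding=B
step 6 (stack(B, D)): towers=[A/C/F; E/D/B] holding=-

towers=[A/C/F; E/D/B] holding=-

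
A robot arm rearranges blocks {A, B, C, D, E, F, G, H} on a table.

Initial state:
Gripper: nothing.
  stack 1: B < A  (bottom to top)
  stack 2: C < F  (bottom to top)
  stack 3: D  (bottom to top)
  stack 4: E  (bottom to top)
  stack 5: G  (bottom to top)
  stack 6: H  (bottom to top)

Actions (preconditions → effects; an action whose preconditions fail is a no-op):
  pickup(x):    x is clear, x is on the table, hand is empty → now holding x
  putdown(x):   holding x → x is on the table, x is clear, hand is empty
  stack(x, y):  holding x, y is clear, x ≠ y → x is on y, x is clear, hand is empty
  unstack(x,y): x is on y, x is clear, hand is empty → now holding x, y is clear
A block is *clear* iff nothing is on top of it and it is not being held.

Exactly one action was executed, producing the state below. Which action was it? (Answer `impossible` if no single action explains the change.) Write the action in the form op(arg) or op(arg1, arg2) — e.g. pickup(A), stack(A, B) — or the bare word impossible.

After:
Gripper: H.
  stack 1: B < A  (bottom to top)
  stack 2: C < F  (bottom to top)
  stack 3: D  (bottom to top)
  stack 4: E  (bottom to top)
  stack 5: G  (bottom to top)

target: towers=[B/A; C/F; D; E; G] holding=H
         pickup(G) → towers=[B/A; C/F; D; E; H] holding=G
     unstack(A, B) → towers=[B; C/F; D; E; G; H] holding=A
         pickup(E) → towers=[B/A; C/F; D; G; H] holding=E
         pickup(H) → towers=[B/A; C/F; D; E; G] holding=H  ← match
     unstack(F, C) → towers=[B/A; C; D; E; G; H] holding=F
         pickup(D) → towers=[B/A; C/F; E; G; H] holding=D

pickup(H)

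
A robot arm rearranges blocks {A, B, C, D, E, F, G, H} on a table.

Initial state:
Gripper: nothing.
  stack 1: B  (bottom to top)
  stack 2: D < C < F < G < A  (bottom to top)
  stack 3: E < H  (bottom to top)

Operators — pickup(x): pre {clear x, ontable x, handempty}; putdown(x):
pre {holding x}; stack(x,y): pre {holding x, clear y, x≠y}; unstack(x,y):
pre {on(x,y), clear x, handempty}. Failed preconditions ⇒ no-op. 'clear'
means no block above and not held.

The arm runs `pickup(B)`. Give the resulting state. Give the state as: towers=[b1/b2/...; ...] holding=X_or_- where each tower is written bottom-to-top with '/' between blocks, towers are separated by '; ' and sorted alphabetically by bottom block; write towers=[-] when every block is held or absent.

towers=[D/C/F/G/A; E/H] holding=B

before: towers=[B; D/C/F/G/A; E/H] holding=-
pre[pickup(B)]: clear(B) yes, ontable(B) yes, handempty yes
all met → apply pickup(B)
after:  towers=[D/C/F/G/A; E/H] holding=B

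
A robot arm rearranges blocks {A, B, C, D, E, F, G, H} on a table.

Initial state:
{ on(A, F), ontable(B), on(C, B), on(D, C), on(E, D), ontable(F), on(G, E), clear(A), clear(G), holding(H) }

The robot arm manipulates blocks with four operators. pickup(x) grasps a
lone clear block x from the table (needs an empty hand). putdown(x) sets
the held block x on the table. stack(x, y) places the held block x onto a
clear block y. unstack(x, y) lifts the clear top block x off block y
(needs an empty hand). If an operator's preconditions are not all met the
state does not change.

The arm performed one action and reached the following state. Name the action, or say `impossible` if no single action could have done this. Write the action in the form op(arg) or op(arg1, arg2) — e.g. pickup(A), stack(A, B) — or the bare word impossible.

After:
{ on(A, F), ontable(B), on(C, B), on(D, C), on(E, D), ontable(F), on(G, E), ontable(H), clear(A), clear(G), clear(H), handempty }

putdown(H)

target: towers=[B/C/D/E/G; F/A; H] holding=-
        putdown(H) → towers=[B/C/D/E/G; F/A; H] holding=-  ← match
       stack(H, G) → towers=[B/C/D/E/G/H; F/A] holding=-
       stack(H, A) → towers=[B/C/D/E/G; F/A/H] holding=-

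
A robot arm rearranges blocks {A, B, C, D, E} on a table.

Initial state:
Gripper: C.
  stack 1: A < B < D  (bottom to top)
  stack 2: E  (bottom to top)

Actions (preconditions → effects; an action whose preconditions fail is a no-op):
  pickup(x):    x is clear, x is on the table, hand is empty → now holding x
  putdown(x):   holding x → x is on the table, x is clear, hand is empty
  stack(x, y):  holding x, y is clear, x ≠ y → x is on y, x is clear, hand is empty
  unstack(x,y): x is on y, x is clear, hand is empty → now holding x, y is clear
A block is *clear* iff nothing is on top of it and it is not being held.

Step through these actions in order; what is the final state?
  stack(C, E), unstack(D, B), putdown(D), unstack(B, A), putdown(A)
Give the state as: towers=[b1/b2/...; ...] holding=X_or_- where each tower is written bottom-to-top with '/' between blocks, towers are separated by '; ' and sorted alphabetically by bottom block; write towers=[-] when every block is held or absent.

step 1 (stack(C, E)): towers=[A/B/D; E/C] holding=-
step 2 (unstack(D, B)): towers=[A/B; E/C] holding=D
step 3 (putdown(D)): towers=[A/B; D; E/C] holding=-
step 4 (unstack(B, A)): towers=[A; D; E/C] holding=B
step 5 (putdown(A)) [no-op]: towers=[A; D; E/C] holding=B

towers=[A; D; E/C] holding=B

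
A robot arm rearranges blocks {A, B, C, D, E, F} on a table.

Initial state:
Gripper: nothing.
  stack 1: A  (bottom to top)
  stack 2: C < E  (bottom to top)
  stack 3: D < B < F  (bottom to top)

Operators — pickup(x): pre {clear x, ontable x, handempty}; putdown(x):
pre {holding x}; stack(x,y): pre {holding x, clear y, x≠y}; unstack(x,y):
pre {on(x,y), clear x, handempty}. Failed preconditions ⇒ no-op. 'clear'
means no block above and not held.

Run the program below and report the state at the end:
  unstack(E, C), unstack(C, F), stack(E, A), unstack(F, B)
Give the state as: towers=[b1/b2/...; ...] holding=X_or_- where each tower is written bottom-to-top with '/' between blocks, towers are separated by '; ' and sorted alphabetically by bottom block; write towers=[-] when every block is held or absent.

step 1 (unstack(E, C)): towers=[A; C; D/B/F] holding=E
step 2 (unstack(C, F)) [no-op]: towers=[A; C; D/B/F] holding=E
step 3 (stack(E, A)): towers=[A/E; C; D/B/F] holding=-
step 4 (unstack(F, B)): towers=[A/E; C; D/B] holding=F

towers=[A/E; C; D/B] holding=F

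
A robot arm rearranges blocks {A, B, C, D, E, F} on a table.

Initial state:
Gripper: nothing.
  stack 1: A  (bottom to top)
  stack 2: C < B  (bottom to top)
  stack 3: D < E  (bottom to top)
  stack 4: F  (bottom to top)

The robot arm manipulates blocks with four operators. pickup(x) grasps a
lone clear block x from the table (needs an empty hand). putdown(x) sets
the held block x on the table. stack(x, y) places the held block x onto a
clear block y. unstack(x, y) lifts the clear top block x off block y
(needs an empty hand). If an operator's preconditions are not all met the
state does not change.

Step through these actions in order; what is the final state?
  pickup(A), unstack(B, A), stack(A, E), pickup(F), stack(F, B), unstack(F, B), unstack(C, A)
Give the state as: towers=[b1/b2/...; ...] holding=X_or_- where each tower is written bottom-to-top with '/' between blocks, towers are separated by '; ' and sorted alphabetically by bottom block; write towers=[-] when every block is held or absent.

step 1 (pickup(A)): towers=[C/B; D/E; F] holding=A
step 2 (unstack(B, A)) [no-op]: towers=[C/B; D/E; F] holding=A
step 3 (stack(A, E)): towers=[C/B; D/E/A; F] holding=-
step 4 (pickup(F)): towers=[C/B; D/E/A] holding=F
step 5 (stack(F, B)): towers=[C/B/F; D/E/A] holding=-
step 6 (unstack(F, B)): towers=[C/B; D/E/A] holding=F
step 7 (unstack(C, A)) [no-op]: towers=[C/B; D/E/A] holding=F

towers=[C/B; D/E/A] holding=F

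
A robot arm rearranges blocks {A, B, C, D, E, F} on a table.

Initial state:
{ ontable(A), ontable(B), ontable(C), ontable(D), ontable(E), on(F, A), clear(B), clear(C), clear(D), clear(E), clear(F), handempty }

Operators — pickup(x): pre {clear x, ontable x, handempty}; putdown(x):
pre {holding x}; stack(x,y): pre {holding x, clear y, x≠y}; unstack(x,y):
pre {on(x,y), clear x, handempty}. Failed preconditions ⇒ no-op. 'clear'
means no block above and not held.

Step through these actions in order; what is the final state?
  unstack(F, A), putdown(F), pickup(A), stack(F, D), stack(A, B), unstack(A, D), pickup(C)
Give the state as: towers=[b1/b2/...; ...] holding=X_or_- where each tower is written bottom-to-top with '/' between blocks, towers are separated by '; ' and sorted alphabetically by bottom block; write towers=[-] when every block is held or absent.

towers=[B/A; D; E; F] holding=C

step 1 (unstack(F, A)): towers=[A; B; C; D; E] holding=F
step 2 (putdown(F)): towers=[A; B; C; D; E; F] holding=-
step 3 (pickup(A)): towers=[B; C; D; E; F] holding=A
step 4 (stack(F, D)) [no-op]: towers=[B; C; D; E; F] holding=A
step 5 (stack(A, B)): towers=[B/A; C; D; E; F] holding=-
step 6 (unstack(A, D)) [no-op]: towers=[B/A; C; D; E; F] holding=-
step 7 (pickup(C)): towers=[B/A; D; E; F] holding=C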